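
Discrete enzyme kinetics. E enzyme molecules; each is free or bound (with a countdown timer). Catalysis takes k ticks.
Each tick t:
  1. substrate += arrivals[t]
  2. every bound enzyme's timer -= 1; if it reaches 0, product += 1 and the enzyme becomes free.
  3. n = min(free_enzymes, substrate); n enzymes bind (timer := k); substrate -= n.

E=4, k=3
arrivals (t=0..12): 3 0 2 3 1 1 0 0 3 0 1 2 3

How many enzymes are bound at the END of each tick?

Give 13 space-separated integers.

Answer: 3 3 4 4 4 4 3 3 4 3 4 4 4

Derivation:
t=0: arr=3 -> substrate=0 bound=3 product=0
t=1: arr=0 -> substrate=0 bound=3 product=0
t=2: arr=2 -> substrate=1 bound=4 product=0
t=3: arr=3 -> substrate=1 bound=4 product=3
t=4: arr=1 -> substrate=2 bound=4 product=3
t=5: arr=1 -> substrate=2 bound=4 product=4
t=6: arr=0 -> substrate=0 bound=3 product=7
t=7: arr=0 -> substrate=0 bound=3 product=7
t=8: arr=3 -> substrate=1 bound=4 product=8
t=9: arr=0 -> substrate=0 bound=3 product=10
t=10: arr=1 -> substrate=0 bound=4 product=10
t=11: arr=2 -> substrate=0 bound=4 product=12
t=12: arr=3 -> substrate=2 bound=4 product=13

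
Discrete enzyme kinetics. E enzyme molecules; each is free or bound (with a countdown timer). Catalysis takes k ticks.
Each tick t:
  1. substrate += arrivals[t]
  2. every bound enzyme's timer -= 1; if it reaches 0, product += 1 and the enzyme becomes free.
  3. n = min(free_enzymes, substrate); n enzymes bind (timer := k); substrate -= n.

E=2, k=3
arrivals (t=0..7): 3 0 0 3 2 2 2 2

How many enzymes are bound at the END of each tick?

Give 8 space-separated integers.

t=0: arr=3 -> substrate=1 bound=2 product=0
t=1: arr=0 -> substrate=1 bound=2 product=0
t=2: arr=0 -> substrate=1 bound=2 product=0
t=3: arr=3 -> substrate=2 bound=2 product=2
t=4: arr=2 -> substrate=4 bound=2 product=2
t=5: arr=2 -> substrate=6 bound=2 product=2
t=6: arr=2 -> substrate=6 bound=2 product=4
t=7: arr=2 -> substrate=8 bound=2 product=4

Answer: 2 2 2 2 2 2 2 2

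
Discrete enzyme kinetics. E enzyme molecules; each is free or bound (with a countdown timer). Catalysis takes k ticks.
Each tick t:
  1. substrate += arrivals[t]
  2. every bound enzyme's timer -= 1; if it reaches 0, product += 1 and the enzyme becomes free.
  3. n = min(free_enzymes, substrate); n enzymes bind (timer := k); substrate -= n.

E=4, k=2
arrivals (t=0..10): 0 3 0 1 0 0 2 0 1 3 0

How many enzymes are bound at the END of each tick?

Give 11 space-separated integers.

t=0: arr=0 -> substrate=0 bound=0 product=0
t=1: arr=3 -> substrate=0 bound=3 product=0
t=2: arr=0 -> substrate=0 bound=3 product=0
t=3: arr=1 -> substrate=0 bound=1 product=3
t=4: arr=0 -> substrate=0 bound=1 product=3
t=5: arr=0 -> substrate=0 bound=0 product=4
t=6: arr=2 -> substrate=0 bound=2 product=4
t=7: arr=0 -> substrate=0 bound=2 product=4
t=8: arr=1 -> substrate=0 bound=1 product=6
t=9: arr=3 -> substrate=0 bound=4 product=6
t=10: arr=0 -> substrate=0 bound=3 product=7

Answer: 0 3 3 1 1 0 2 2 1 4 3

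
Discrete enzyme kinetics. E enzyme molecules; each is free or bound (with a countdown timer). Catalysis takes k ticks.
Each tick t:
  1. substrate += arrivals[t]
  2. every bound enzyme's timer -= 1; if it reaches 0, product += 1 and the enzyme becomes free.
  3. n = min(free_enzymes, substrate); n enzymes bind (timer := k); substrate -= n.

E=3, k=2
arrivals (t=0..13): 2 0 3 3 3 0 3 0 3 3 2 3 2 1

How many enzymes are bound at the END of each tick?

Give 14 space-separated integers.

t=0: arr=2 -> substrate=0 bound=2 product=0
t=1: arr=0 -> substrate=0 bound=2 product=0
t=2: arr=3 -> substrate=0 bound=3 product=2
t=3: arr=3 -> substrate=3 bound=3 product=2
t=4: arr=3 -> substrate=3 bound=3 product=5
t=5: arr=0 -> substrate=3 bound=3 product=5
t=6: arr=3 -> substrate=3 bound=3 product=8
t=7: arr=0 -> substrate=3 bound=3 product=8
t=8: arr=3 -> substrate=3 bound=3 product=11
t=9: arr=3 -> substrate=6 bound=3 product=11
t=10: arr=2 -> substrate=5 bound=3 product=14
t=11: arr=3 -> substrate=8 bound=3 product=14
t=12: arr=2 -> substrate=7 bound=3 product=17
t=13: arr=1 -> substrate=8 bound=3 product=17

Answer: 2 2 3 3 3 3 3 3 3 3 3 3 3 3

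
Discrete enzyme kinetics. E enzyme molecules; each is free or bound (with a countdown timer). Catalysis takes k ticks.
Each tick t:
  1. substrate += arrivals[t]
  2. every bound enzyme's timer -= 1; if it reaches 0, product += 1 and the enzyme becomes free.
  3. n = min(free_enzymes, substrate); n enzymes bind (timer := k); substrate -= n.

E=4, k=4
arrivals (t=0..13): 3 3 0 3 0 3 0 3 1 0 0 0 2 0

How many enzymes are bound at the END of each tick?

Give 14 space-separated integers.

t=0: arr=3 -> substrate=0 bound=3 product=0
t=1: arr=3 -> substrate=2 bound=4 product=0
t=2: arr=0 -> substrate=2 bound=4 product=0
t=3: arr=3 -> substrate=5 bound=4 product=0
t=4: arr=0 -> substrate=2 bound=4 product=3
t=5: arr=3 -> substrate=4 bound=4 product=4
t=6: arr=0 -> substrate=4 bound=4 product=4
t=7: arr=3 -> substrate=7 bound=4 product=4
t=8: arr=1 -> substrate=5 bound=4 product=7
t=9: arr=0 -> substrate=4 bound=4 product=8
t=10: arr=0 -> substrate=4 bound=4 product=8
t=11: arr=0 -> substrate=4 bound=4 product=8
t=12: arr=2 -> substrate=3 bound=4 product=11
t=13: arr=0 -> substrate=2 bound=4 product=12

Answer: 3 4 4 4 4 4 4 4 4 4 4 4 4 4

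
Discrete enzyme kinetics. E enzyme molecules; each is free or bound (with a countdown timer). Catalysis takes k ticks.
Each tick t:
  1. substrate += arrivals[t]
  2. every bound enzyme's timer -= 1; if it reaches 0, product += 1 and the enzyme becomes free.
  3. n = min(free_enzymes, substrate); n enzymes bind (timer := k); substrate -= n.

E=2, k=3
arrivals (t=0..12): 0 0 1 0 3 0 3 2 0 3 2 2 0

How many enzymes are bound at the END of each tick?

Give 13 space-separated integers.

t=0: arr=0 -> substrate=0 bound=0 product=0
t=1: arr=0 -> substrate=0 bound=0 product=0
t=2: arr=1 -> substrate=0 bound=1 product=0
t=3: arr=0 -> substrate=0 bound=1 product=0
t=4: arr=3 -> substrate=2 bound=2 product=0
t=5: arr=0 -> substrate=1 bound=2 product=1
t=6: arr=3 -> substrate=4 bound=2 product=1
t=7: arr=2 -> substrate=5 bound=2 product=2
t=8: arr=0 -> substrate=4 bound=2 product=3
t=9: arr=3 -> substrate=7 bound=2 product=3
t=10: arr=2 -> substrate=8 bound=2 product=4
t=11: arr=2 -> substrate=9 bound=2 product=5
t=12: arr=0 -> substrate=9 bound=2 product=5

Answer: 0 0 1 1 2 2 2 2 2 2 2 2 2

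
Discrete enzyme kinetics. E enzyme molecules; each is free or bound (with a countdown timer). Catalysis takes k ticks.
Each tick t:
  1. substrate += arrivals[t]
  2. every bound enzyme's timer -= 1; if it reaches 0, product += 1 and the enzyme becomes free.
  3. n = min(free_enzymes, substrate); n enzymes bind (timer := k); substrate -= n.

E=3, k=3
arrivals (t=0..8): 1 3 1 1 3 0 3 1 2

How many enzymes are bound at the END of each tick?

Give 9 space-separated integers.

Answer: 1 3 3 3 3 3 3 3 3

Derivation:
t=0: arr=1 -> substrate=0 bound=1 product=0
t=1: arr=3 -> substrate=1 bound=3 product=0
t=2: arr=1 -> substrate=2 bound=3 product=0
t=3: arr=1 -> substrate=2 bound=3 product=1
t=4: arr=3 -> substrate=3 bound=3 product=3
t=5: arr=0 -> substrate=3 bound=3 product=3
t=6: arr=3 -> substrate=5 bound=3 product=4
t=7: arr=1 -> substrate=4 bound=3 product=6
t=8: arr=2 -> substrate=6 bound=3 product=6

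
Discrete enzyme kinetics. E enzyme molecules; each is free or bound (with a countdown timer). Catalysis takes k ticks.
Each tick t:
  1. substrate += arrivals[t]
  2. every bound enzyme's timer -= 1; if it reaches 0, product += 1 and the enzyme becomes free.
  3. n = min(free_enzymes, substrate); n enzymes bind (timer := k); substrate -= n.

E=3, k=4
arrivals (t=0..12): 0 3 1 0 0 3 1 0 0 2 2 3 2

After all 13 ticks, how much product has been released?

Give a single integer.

t=0: arr=0 -> substrate=0 bound=0 product=0
t=1: arr=3 -> substrate=0 bound=3 product=0
t=2: arr=1 -> substrate=1 bound=3 product=0
t=3: arr=0 -> substrate=1 bound=3 product=0
t=4: arr=0 -> substrate=1 bound=3 product=0
t=5: arr=3 -> substrate=1 bound=3 product=3
t=6: arr=1 -> substrate=2 bound=3 product=3
t=7: arr=0 -> substrate=2 bound=3 product=3
t=8: arr=0 -> substrate=2 bound=3 product=3
t=9: arr=2 -> substrate=1 bound=3 product=6
t=10: arr=2 -> substrate=3 bound=3 product=6
t=11: arr=3 -> substrate=6 bound=3 product=6
t=12: arr=2 -> substrate=8 bound=3 product=6

Answer: 6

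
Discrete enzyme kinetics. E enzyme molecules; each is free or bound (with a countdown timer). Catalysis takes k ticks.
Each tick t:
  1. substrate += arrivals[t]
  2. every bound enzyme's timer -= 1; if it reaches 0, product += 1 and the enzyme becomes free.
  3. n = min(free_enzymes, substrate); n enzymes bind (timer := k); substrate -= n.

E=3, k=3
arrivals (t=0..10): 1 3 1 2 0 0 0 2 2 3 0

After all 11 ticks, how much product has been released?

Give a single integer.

Answer: 9

Derivation:
t=0: arr=1 -> substrate=0 bound=1 product=0
t=1: arr=3 -> substrate=1 bound=3 product=0
t=2: arr=1 -> substrate=2 bound=3 product=0
t=3: arr=2 -> substrate=3 bound=3 product=1
t=4: arr=0 -> substrate=1 bound=3 product=3
t=5: arr=0 -> substrate=1 bound=3 product=3
t=6: arr=0 -> substrate=0 bound=3 product=4
t=7: arr=2 -> substrate=0 bound=3 product=6
t=8: arr=2 -> substrate=2 bound=3 product=6
t=9: arr=3 -> substrate=4 bound=3 product=7
t=10: arr=0 -> substrate=2 bound=3 product=9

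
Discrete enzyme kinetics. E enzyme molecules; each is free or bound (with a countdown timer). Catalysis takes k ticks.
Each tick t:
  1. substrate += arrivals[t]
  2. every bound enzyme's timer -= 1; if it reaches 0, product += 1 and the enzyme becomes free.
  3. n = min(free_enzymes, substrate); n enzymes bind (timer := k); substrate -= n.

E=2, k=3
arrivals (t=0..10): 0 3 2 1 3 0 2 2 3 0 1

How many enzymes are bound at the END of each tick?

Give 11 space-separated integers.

t=0: arr=0 -> substrate=0 bound=0 product=0
t=1: arr=3 -> substrate=1 bound=2 product=0
t=2: arr=2 -> substrate=3 bound=2 product=0
t=3: arr=1 -> substrate=4 bound=2 product=0
t=4: arr=3 -> substrate=5 bound=2 product=2
t=5: arr=0 -> substrate=5 bound=2 product=2
t=6: arr=2 -> substrate=7 bound=2 product=2
t=7: arr=2 -> substrate=7 bound=2 product=4
t=8: arr=3 -> substrate=10 bound=2 product=4
t=9: arr=0 -> substrate=10 bound=2 product=4
t=10: arr=1 -> substrate=9 bound=2 product=6

Answer: 0 2 2 2 2 2 2 2 2 2 2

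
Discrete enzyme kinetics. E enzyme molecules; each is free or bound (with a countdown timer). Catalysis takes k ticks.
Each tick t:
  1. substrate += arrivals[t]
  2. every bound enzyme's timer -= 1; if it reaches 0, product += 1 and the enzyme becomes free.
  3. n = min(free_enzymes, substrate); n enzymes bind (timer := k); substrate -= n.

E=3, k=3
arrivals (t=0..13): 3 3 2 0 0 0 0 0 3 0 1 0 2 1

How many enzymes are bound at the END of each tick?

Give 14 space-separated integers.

Answer: 3 3 3 3 3 3 2 2 3 3 3 3 3 3

Derivation:
t=0: arr=3 -> substrate=0 bound=3 product=0
t=1: arr=3 -> substrate=3 bound=3 product=0
t=2: arr=2 -> substrate=5 bound=3 product=0
t=3: arr=0 -> substrate=2 bound=3 product=3
t=4: arr=0 -> substrate=2 bound=3 product=3
t=5: arr=0 -> substrate=2 bound=3 product=3
t=6: arr=0 -> substrate=0 bound=2 product=6
t=7: arr=0 -> substrate=0 bound=2 product=6
t=8: arr=3 -> substrate=2 bound=3 product=6
t=9: arr=0 -> substrate=0 bound=3 product=8
t=10: arr=1 -> substrate=1 bound=3 product=8
t=11: arr=0 -> substrate=0 bound=3 product=9
t=12: arr=2 -> substrate=0 bound=3 product=11
t=13: arr=1 -> substrate=1 bound=3 product=11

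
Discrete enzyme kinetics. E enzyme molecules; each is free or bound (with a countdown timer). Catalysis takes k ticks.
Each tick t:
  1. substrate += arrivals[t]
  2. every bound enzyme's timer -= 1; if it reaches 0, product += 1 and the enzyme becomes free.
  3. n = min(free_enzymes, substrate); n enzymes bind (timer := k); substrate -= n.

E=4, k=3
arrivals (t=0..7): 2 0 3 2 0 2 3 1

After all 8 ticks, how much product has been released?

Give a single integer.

t=0: arr=2 -> substrate=0 bound=2 product=0
t=1: arr=0 -> substrate=0 bound=2 product=0
t=2: arr=3 -> substrate=1 bound=4 product=0
t=3: arr=2 -> substrate=1 bound=4 product=2
t=4: arr=0 -> substrate=1 bound=4 product=2
t=5: arr=2 -> substrate=1 bound=4 product=4
t=6: arr=3 -> substrate=2 bound=4 product=6
t=7: arr=1 -> substrate=3 bound=4 product=6

Answer: 6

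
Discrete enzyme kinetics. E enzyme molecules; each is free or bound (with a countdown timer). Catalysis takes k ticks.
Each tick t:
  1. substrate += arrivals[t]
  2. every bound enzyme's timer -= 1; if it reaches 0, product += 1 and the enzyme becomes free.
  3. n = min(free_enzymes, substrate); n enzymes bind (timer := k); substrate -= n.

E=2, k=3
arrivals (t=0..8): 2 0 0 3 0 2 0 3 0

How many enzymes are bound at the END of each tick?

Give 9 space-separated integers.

Answer: 2 2 2 2 2 2 2 2 2

Derivation:
t=0: arr=2 -> substrate=0 bound=2 product=0
t=1: arr=0 -> substrate=0 bound=2 product=0
t=2: arr=0 -> substrate=0 bound=2 product=0
t=3: arr=3 -> substrate=1 bound=2 product=2
t=4: arr=0 -> substrate=1 bound=2 product=2
t=5: arr=2 -> substrate=3 bound=2 product=2
t=6: arr=0 -> substrate=1 bound=2 product=4
t=7: arr=3 -> substrate=4 bound=2 product=4
t=8: arr=0 -> substrate=4 bound=2 product=4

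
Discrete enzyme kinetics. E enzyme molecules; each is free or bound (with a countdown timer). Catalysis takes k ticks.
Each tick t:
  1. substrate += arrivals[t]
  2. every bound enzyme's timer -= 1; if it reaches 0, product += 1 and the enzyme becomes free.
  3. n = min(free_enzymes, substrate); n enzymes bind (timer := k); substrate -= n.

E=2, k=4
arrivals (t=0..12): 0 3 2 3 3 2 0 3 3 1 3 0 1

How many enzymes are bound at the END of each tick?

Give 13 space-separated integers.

t=0: arr=0 -> substrate=0 bound=0 product=0
t=1: arr=3 -> substrate=1 bound=2 product=0
t=2: arr=2 -> substrate=3 bound=2 product=0
t=3: arr=3 -> substrate=6 bound=2 product=0
t=4: arr=3 -> substrate=9 bound=2 product=0
t=5: arr=2 -> substrate=9 bound=2 product=2
t=6: arr=0 -> substrate=9 bound=2 product=2
t=7: arr=3 -> substrate=12 bound=2 product=2
t=8: arr=3 -> substrate=15 bound=2 product=2
t=9: arr=1 -> substrate=14 bound=2 product=4
t=10: arr=3 -> substrate=17 bound=2 product=4
t=11: arr=0 -> substrate=17 bound=2 product=4
t=12: arr=1 -> substrate=18 bound=2 product=4

Answer: 0 2 2 2 2 2 2 2 2 2 2 2 2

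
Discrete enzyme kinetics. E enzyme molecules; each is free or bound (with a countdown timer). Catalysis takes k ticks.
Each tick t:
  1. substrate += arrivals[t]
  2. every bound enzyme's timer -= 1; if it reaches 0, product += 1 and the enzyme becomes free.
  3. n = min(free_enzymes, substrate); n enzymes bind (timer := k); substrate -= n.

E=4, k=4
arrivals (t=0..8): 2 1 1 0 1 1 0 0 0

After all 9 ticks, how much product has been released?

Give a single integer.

Answer: 5

Derivation:
t=0: arr=2 -> substrate=0 bound=2 product=0
t=1: arr=1 -> substrate=0 bound=3 product=0
t=2: arr=1 -> substrate=0 bound=4 product=0
t=3: arr=0 -> substrate=0 bound=4 product=0
t=4: arr=1 -> substrate=0 bound=3 product=2
t=5: arr=1 -> substrate=0 bound=3 product=3
t=6: arr=0 -> substrate=0 bound=2 product=4
t=7: arr=0 -> substrate=0 bound=2 product=4
t=8: arr=0 -> substrate=0 bound=1 product=5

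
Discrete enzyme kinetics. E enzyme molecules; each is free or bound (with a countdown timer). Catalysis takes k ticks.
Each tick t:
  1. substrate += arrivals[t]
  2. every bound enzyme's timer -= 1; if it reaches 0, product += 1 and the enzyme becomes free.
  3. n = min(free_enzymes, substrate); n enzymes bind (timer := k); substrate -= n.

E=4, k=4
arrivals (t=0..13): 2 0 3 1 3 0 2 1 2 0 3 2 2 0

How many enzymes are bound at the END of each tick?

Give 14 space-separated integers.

t=0: arr=2 -> substrate=0 bound=2 product=0
t=1: arr=0 -> substrate=0 bound=2 product=0
t=2: arr=3 -> substrate=1 bound=4 product=0
t=3: arr=1 -> substrate=2 bound=4 product=0
t=4: arr=3 -> substrate=3 bound=4 product=2
t=5: arr=0 -> substrate=3 bound=4 product=2
t=6: arr=2 -> substrate=3 bound=4 product=4
t=7: arr=1 -> substrate=4 bound=4 product=4
t=8: arr=2 -> substrate=4 bound=4 product=6
t=9: arr=0 -> substrate=4 bound=4 product=6
t=10: arr=3 -> substrate=5 bound=4 product=8
t=11: arr=2 -> substrate=7 bound=4 product=8
t=12: arr=2 -> substrate=7 bound=4 product=10
t=13: arr=0 -> substrate=7 bound=4 product=10

Answer: 2 2 4 4 4 4 4 4 4 4 4 4 4 4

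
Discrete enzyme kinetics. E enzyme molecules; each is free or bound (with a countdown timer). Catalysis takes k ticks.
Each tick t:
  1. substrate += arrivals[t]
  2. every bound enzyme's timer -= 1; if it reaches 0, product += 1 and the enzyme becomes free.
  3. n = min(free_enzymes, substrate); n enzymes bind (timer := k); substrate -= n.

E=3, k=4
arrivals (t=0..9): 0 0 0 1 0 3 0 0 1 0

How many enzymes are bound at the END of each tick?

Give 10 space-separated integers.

t=0: arr=0 -> substrate=0 bound=0 product=0
t=1: arr=0 -> substrate=0 bound=0 product=0
t=2: arr=0 -> substrate=0 bound=0 product=0
t=3: arr=1 -> substrate=0 bound=1 product=0
t=4: arr=0 -> substrate=0 bound=1 product=0
t=5: arr=3 -> substrate=1 bound=3 product=0
t=6: arr=0 -> substrate=1 bound=3 product=0
t=7: arr=0 -> substrate=0 bound=3 product=1
t=8: arr=1 -> substrate=1 bound=3 product=1
t=9: arr=0 -> substrate=0 bound=2 product=3

Answer: 0 0 0 1 1 3 3 3 3 2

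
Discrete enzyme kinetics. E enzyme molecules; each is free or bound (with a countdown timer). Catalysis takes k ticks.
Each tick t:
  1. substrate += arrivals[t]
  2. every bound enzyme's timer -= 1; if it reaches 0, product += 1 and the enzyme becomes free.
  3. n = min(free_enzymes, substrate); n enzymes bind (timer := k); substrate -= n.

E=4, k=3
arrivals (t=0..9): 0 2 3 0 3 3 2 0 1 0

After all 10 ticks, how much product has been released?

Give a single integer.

t=0: arr=0 -> substrate=0 bound=0 product=0
t=1: arr=2 -> substrate=0 bound=2 product=0
t=2: arr=3 -> substrate=1 bound=4 product=0
t=3: arr=0 -> substrate=1 bound=4 product=0
t=4: arr=3 -> substrate=2 bound=4 product=2
t=5: arr=3 -> substrate=3 bound=4 product=4
t=6: arr=2 -> substrate=5 bound=4 product=4
t=7: arr=0 -> substrate=3 bound=4 product=6
t=8: arr=1 -> substrate=2 bound=4 product=8
t=9: arr=0 -> substrate=2 bound=4 product=8

Answer: 8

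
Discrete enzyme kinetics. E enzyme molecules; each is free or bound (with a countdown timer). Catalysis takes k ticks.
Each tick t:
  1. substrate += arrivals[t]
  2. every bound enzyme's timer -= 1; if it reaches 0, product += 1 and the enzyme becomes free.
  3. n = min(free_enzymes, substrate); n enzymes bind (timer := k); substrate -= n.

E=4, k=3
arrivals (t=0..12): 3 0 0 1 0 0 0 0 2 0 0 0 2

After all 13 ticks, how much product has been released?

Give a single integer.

t=0: arr=3 -> substrate=0 bound=3 product=0
t=1: arr=0 -> substrate=0 bound=3 product=0
t=2: arr=0 -> substrate=0 bound=3 product=0
t=3: arr=1 -> substrate=0 bound=1 product=3
t=4: arr=0 -> substrate=0 bound=1 product=3
t=5: arr=0 -> substrate=0 bound=1 product=3
t=6: arr=0 -> substrate=0 bound=0 product=4
t=7: arr=0 -> substrate=0 bound=0 product=4
t=8: arr=2 -> substrate=0 bound=2 product=4
t=9: arr=0 -> substrate=0 bound=2 product=4
t=10: arr=0 -> substrate=0 bound=2 product=4
t=11: arr=0 -> substrate=0 bound=0 product=6
t=12: arr=2 -> substrate=0 bound=2 product=6

Answer: 6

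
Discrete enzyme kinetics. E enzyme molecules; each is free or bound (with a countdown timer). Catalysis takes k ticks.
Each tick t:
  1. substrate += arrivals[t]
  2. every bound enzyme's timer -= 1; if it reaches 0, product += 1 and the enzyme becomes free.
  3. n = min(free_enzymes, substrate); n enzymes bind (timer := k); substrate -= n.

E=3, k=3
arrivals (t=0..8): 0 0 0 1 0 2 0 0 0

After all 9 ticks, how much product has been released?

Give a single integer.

t=0: arr=0 -> substrate=0 bound=0 product=0
t=1: arr=0 -> substrate=0 bound=0 product=0
t=2: arr=0 -> substrate=0 bound=0 product=0
t=3: arr=1 -> substrate=0 bound=1 product=0
t=4: arr=0 -> substrate=0 bound=1 product=0
t=5: arr=2 -> substrate=0 bound=3 product=0
t=6: arr=0 -> substrate=0 bound=2 product=1
t=7: arr=0 -> substrate=0 bound=2 product=1
t=8: arr=0 -> substrate=0 bound=0 product=3

Answer: 3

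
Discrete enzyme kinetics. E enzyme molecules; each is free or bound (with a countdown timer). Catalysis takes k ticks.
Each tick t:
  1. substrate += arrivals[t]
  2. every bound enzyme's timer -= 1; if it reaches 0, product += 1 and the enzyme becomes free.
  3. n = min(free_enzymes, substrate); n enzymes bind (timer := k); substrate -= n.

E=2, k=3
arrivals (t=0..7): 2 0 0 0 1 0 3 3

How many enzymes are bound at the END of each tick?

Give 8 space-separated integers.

t=0: arr=2 -> substrate=0 bound=2 product=0
t=1: arr=0 -> substrate=0 bound=2 product=0
t=2: arr=0 -> substrate=0 bound=2 product=0
t=3: arr=0 -> substrate=0 bound=0 product=2
t=4: arr=1 -> substrate=0 bound=1 product=2
t=5: arr=0 -> substrate=0 bound=1 product=2
t=6: arr=3 -> substrate=2 bound=2 product=2
t=7: arr=3 -> substrate=4 bound=2 product=3

Answer: 2 2 2 0 1 1 2 2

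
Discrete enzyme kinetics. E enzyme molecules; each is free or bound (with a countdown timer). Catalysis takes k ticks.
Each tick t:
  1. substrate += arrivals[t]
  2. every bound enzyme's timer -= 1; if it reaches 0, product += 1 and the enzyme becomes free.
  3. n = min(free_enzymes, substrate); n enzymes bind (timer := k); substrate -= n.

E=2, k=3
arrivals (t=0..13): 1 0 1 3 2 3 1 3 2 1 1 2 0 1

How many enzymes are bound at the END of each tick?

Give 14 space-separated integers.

t=0: arr=1 -> substrate=0 bound=1 product=0
t=1: arr=0 -> substrate=0 bound=1 product=0
t=2: arr=1 -> substrate=0 bound=2 product=0
t=3: arr=3 -> substrate=2 bound=2 product=1
t=4: arr=2 -> substrate=4 bound=2 product=1
t=5: arr=3 -> substrate=6 bound=2 product=2
t=6: arr=1 -> substrate=6 bound=2 product=3
t=7: arr=3 -> substrate=9 bound=2 product=3
t=8: arr=2 -> substrate=10 bound=2 product=4
t=9: arr=1 -> substrate=10 bound=2 product=5
t=10: arr=1 -> substrate=11 bound=2 product=5
t=11: arr=2 -> substrate=12 bound=2 product=6
t=12: arr=0 -> substrate=11 bound=2 product=7
t=13: arr=1 -> substrate=12 bound=2 product=7

Answer: 1 1 2 2 2 2 2 2 2 2 2 2 2 2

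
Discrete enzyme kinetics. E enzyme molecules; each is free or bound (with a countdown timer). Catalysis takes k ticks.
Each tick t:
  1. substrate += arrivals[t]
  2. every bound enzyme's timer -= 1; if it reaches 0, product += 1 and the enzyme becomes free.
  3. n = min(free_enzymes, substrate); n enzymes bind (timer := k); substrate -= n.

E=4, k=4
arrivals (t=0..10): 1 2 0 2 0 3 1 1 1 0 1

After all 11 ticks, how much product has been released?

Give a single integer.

Answer: 7

Derivation:
t=0: arr=1 -> substrate=0 bound=1 product=0
t=1: arr=2 -> substrate=0 bound=3 product=0
t=2: arr=0 -> substrate=0 bound=3 product=0
t=3: arr=2 -> substrate=1 bound=4 product=0
t=4: arr=0 -> substrate=0 bound=4 product=1
t=5: arr=3 -> substrate=1 bound=4 product=3
t=6: arr=1 -> substrate=2 bound=4 product=3
t=7: arr=1 -> substrate=2 bound=4 product=4
t=8: arr=1 -> substrate=2 bound=4 product=5
t=9: arr=0 -> substrate=0 bound=4 product=7
t=10: arr=1 -> substrate=1 bound=4 product=7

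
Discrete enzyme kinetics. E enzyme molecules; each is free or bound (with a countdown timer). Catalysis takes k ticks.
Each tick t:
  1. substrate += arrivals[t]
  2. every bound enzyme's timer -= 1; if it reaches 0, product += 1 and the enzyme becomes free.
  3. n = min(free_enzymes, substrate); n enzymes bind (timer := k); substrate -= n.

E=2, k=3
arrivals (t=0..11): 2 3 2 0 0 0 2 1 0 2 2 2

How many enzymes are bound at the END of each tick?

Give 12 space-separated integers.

Answer: 2 2 2 2 2 2 2 2 2 2 2 2

Derivation:
t=0: arr=2 -> substrate=0 bound=2 product=0
t=1: arr=3 -> substrate=3 bound=2 product=0
t=2: arr=2 -> substrate=5 bound=2 product=0
t=3: arr=0 -> substrate=3 bound=2 product=2
t=4: arr=0 -> substrate=3 bound=2 product=2
t=5: arr=0 -> substrate=3 bound=2 product=2
t=6: arr=2 -> substrate=3 bound=2 product=4
t=7: arr=1 -> substrate=4 bound=2 product=4
t=8: arr=0 -> substrate=4 bound=2 product=4
t=9: arr=2 -> substrate=4 bound=2 product=6
t=10: arr=2 -> substrate=6 bound=2 product=6
t=11: arr=2 -> substrate=8 bound=2 product=6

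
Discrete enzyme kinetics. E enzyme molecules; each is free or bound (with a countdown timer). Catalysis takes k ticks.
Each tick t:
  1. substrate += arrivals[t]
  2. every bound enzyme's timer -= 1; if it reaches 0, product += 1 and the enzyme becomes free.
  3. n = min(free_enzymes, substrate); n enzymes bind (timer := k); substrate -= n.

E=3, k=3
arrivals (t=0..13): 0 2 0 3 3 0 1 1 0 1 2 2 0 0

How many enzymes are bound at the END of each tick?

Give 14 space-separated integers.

Answer: 0 2 2 3 3 3 3 3 3 3 3 3 3 3

Derivation:
t=0: arr=0 -> substrate=0 bound=0 product=0
t=1: arr=2 -> substrate=0 bound=2 product=0
t=2: arr=0 -> substrate=0 bound=2 product=0
t=3: arr=3 -> substrate=2 bound=3 product=0
t=4: arr=3 -> substrate=3 bound=3 product=2
t=5: arr=0 -> substrate=3 bound=3 product=2
t=6: arr=1 -> substrate=3 bound=3 product=3
t=7: arr=1 -> substrate=2 bound=3 product=5
t=8: arr=0 -> substrate=2 bound=3 product=5
t=9: arr=1 -> substrate=2 bound=3 product=6
t=10: arr=2 -> substrate=2 bound=3 product=8
t=11: arr=2 -> substrate=4 bound=3 product=8
t=12: arr=0 -> substrate=3 bound=3 product=9
t=13: arr=0 -> substrate=1 bound=3 product=11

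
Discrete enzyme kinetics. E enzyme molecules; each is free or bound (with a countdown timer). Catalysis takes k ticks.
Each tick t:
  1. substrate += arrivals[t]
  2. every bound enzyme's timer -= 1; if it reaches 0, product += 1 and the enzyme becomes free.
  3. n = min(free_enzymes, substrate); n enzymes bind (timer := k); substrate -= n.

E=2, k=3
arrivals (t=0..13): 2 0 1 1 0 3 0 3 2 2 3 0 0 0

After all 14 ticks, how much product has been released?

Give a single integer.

t=0: arr=2 -> substrate=0 bound=2 product=0
t=1: arr=0 -> substrate=0 bound=2 product=0
t=2: arr=1 -> substrate=1 bound=2 product=0
t=3: arr=1 -> substrate=0 bound=2 product=2
t=4: arr=0 -> substrate=0 bound=2 product=2
t=5: arr=3 -> substrate=3 bound=2 product=2
t=6: arr=0 -> substrate=1 bound=2 product=4
t=7: arr=3 -> substrate=4 bound=2 product=4
t=8: arr=2 -> substrate=6 bound=2 product=4
t=9: arr=2 -> substrate=6 bound=2 product=6
t=10: arr=3 -> substrate=9 bound=2 product=6
t=11: arr=0 -> substrate=9 bound=2 product=6
t=12: arr=0 -> substrate=7 bound=2 product=8
t=13: arr=0 -> substrate=7 bound=2 product=8

Answer: 8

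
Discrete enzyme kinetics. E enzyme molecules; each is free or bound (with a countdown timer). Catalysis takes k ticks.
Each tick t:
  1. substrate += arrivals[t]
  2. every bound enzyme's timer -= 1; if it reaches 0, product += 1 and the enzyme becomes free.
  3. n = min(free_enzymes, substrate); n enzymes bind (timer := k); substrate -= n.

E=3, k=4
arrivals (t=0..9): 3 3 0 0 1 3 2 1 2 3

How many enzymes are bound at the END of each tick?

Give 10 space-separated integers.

t=0: arr=3 -> substrate=0 bound=3 product=0
t=1: arr=3 -> substrate=3 bound=3 product=0
t=2: arr=0 -> substrate=3 bound=3 product=0
t=3: arr=0 -> substrate=3 bound=3 product=0
t=4: arr=1 -> substrate=1 bound=3 product=3
t=5: arr=3 -> substrate=4 bound=3 product=3
t=6: arr=2 -> substrate=6 bound=3 product=3
t=7: arr=1 -> substrate=7 bound=3 product=3
t=8: arr=2 -> substrate=6 bound=3 product=6
t=9: arr=3 -> substrate=9 bound=3 product=6

Answer: 3 3 3 3 3 3 3 3 3 3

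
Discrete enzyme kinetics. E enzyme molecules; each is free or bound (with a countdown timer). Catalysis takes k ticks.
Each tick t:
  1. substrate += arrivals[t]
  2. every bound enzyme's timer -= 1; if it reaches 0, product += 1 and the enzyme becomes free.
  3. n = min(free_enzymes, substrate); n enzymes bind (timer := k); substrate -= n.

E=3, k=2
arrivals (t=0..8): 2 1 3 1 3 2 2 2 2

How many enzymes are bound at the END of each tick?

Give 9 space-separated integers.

Answer: 2 3 3 3 3 3 3 3 3

Derivation:
t=0: arr=2 -> substrate=0 bound=2 product=0
t=1: arr=1 -> substrate=0 bound=3 product=0
t=2: arr=3 -> substrate=1 bound=3 product=2
t=3: arr=1 -> substrate=1 bound=3 product=3
t=4: arr=3 -> substrate=2 bound=3 product=5
t=5: arr=2 -> substrate=3 bound=3 product=6
t=6: arr=2 -> substrate=3 bound=3 product=8
t=7: arr=2 -> substrate=4 bound=3 product=9
t=8: arr=2 -> substrate=4 bound=3 product=11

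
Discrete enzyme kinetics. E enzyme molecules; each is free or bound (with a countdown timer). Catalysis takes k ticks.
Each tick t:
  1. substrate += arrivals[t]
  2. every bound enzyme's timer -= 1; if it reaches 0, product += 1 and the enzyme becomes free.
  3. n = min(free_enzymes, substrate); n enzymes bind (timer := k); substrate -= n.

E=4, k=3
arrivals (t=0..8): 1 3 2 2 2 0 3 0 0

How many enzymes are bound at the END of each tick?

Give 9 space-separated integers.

Answer: 1 4 4 4 4 4 4 4 4

Derivation:
t=0: arr=1 -> substrate=0 bound=1 product=0
t=1: arr=3 -> substrate=0 bound=4 product=0
t=2: arr=2 -> substrate=2 bound=4 product=0
t=3: arr=2 -> substrate=3 bound=4 product=1
t=4: arr=2 -> substrate=2 bound=4 product=4
t=5: arr=0 -> substrate=2 bound=4 product=4
t=6: arr=3 -> substrate=4 bound=4 product=5
t=7: arr=0 -> substrate=1 bound=4 product=8
t=8: arr=0 -> substrate=1 bound=4 product=8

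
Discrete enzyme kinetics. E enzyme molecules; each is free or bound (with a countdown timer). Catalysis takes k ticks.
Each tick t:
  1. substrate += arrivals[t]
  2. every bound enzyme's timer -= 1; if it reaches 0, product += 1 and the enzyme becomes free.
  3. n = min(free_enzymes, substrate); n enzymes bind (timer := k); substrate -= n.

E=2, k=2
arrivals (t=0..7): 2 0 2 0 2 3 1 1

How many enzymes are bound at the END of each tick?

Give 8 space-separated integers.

Answer: 2 2 2 2 2 2 2 2

Derivation:
t=0: arr=2 -> substrate=0 bound=2 product=0
t=1: arr=0 -> substrate=0 bound=2 product=0
t=2: arr=2 -> substrate=0 bound=2 product=2
t=3: arr=0 -> substrate=0 bound=2 product=2
t=4: arr=2 -> substrate=0 bound=2 product=4
t=5: arr=3 -> substrate=3 bound=2 product=4
t=6: arr=1 -> substrate=2 bound=2 product=6
t=7: arr=1 -> substrate=3 bound=2 product=6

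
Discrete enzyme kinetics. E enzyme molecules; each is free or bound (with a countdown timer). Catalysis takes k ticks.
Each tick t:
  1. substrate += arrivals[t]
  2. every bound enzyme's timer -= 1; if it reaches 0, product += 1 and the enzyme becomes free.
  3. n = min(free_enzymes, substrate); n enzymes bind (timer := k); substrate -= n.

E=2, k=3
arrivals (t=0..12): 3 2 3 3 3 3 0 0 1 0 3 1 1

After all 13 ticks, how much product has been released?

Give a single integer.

Answer: 8

Derivation:
t=0: arr=3 -> substrate=1 bound=2 product=0
t=1: arr=2 -> substrate=3 bound=2 product=0
t=2: arr=3 -> substrate=6 bound=2 product=0
t=3: arr=3 -> substrate=7 bound=2 product=2
t=4: arr=3 -> substrate=10 bound=2 product=2
t=5: arr=3 -> substrate=13 bound=2 product=2
t=6: arr=0 -> substrate=11 bound=2 product=4
t=7: arr=0 -> substrate=11 bound=2 product=4
t=8: arr=1 -> substrate=12 bound=2 product=4
t=9: arr=0 -> substrate=10 bound=2 product=6
t=10: arr=3 -> substrate=13 bound=2 product=6
t=11: arr=1 -> substrate=14 bound=2 product=6
t=12: arr=1 -> substrate=13 bound=2 product=8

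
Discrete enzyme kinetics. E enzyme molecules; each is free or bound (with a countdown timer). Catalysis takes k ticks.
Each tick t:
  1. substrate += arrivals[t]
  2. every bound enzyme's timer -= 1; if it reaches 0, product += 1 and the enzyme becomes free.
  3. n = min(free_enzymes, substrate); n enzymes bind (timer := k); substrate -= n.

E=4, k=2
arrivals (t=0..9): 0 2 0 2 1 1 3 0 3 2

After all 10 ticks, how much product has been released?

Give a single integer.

t=0: arr=0 -> substrate=0 bound=0 product=0
t=1: arr=2 -> substrate=0 bound=2 product=0
t=2: arr=0 -> substrate=0 bound=2 product=0
t=3: arr=2 -> substrate=0 bound=2 product=2
t=4: arr=1 -> substrate=0 bound=3 product=2
t=5: arr=1 -> substrate=0 bound=2 product=4
t=6: arr=3 -> substrate=0 bound=4 product=5
t=7: arr=0 -> substrate=0 bound=3 product=6
t=8: arr=3 -> substrate=0 bound=3 product=9
t=9: arr=2 -> substrate=1 bound=4 product=9

Answer: 9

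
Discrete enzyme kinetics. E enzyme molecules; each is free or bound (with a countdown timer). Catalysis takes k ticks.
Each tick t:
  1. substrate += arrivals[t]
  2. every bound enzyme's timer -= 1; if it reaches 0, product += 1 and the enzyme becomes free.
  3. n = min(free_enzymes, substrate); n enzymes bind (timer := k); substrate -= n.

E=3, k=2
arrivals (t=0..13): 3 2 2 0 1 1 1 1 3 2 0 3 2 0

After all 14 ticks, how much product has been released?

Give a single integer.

t=0: arr=3 -> substrate=0 bound=3 product=0
t=1: arr=2 -> substrate=2 bound=3 product=0
t=2: arr=2 -> substrate=1 bound=3 product=3
t=3: arr=0 -> substrate=1 bound=3 product=3
t=4: arr=1 -> substrate=0 bound=2 product=6
t=5: arr=1 -> substrate=0 bound=3 product=6
t=6: arr=1 -> substrate=0 bound=2 product=8
t=7: arr=1 -> substrate=0 bound=2 product=9
t=8: arr=3 -> substrate=1 bound=3 product=10
t=9: arr=2 -> substrate=2 bound=3 product=11
t=10: arr=0 -> substrate=0 bound=3 product=13
t=11: arr=3 -> substrate=2 bound=3 product=14
t=12: arr=2 -> substrate=2 bound=3 product=16
t=13: arr=0 -> substrate=1 bound=3 product=17

Answer: 17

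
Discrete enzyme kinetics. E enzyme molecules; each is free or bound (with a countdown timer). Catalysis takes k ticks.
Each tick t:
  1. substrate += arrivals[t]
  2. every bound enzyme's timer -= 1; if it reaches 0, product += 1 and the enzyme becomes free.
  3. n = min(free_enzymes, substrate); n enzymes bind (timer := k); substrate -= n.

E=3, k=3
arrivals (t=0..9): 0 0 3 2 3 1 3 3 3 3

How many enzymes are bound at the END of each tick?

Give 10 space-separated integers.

Answer: 0 0 3 3 3 3 3 3 3 3

Derivation:
t=0: arr=0 -> substrate=0 bound=0 product=0
t=1: arr=0 -> substrate=0 bound=0 product=0
t=2: arr=3 -> substrate=0 bound=3 product=0
t=3: arr=2 -> substrate=2 bound=3 product=0
t=4: arr=3 -> substrate=5 bound=3 product=0
t=5: arr=1 -> substrate=3 bound=3 product=3
t=6: arr=3 -> substrate=6 bound=3 product=3
t=7: arr=3 -> substrate=9 bound=3 product=3
t=8: arr=3 -> substrate=9 bound=3 product=6
t=9: arr=3 -> substrate=12 bound=3 product=6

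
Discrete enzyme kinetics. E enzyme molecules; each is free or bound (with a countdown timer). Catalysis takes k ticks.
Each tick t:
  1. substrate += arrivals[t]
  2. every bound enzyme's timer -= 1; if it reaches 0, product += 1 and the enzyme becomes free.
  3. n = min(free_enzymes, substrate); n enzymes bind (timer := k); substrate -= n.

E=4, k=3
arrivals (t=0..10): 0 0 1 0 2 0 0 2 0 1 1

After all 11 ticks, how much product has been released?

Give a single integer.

t=0: arr=0 -> substrate=0 bound=0 product=0
t=1: arr=0 -> substrate=0 bound=0 product=0
t=2: arr=1 -> substrate=0 bound=1 product=0
t=3: arr=0 -> substrate=0 bound=1 product=0
t=4: arr=2 -> substrate=0 bound=3 product=0
t=5: arr=0 -> substrate=0 bound=2 product=1
t=6: arr=0 -> substrate=0 bound=2 product=1
t=7: arr=2 -> substrate=0 bound=2 product=3
t=8: arr=0 -> substrate=0 bound=2 product=3
t=9: arr=1 -> substrate=0 bound=3 product=3
t=10: arr=1 -> substrate=0 bound=2 product=5

Answer: 5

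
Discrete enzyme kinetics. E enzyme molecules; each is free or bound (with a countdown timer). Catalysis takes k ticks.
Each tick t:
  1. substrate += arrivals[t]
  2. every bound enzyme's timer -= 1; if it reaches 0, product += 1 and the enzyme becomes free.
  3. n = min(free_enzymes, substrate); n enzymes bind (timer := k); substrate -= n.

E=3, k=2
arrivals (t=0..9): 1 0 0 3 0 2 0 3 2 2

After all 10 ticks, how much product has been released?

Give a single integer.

t=0: arr=1 -> substrate=0 bound=1 product=0
t=1: arr=0 -> substrate=0 bound=1 product=0
t=2: arr=0 -> substrate=0 bound=0 product=1
t=3: arr=3 -> substrate=0 bound=3 product=1
t=4: arr=0 -> substrate=0 bound=3 product=1
t=5: arr=2 -> substrate=0 bound=2 product=4
t=6: arr=0 -> substrate=0 bound=2 product=4
t=7: arr=3 -> substrate=0 bound=3 product=6
t=8: arr=2 -> substrate=2 bound=3 product=6
t=9: arr=2 -> substrate=1 bound=3 product=9

Answer: 9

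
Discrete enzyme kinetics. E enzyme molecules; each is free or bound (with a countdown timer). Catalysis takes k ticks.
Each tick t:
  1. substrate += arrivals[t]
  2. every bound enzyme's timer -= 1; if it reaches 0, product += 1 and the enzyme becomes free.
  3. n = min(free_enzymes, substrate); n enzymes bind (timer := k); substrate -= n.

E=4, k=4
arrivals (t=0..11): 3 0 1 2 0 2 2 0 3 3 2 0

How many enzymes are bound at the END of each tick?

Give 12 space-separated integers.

Answer: 3 3 4 4 3 4 4 4 4 4 4 4

Derivation:
t=0: arr=3 -> substrate=0 bound=3 product=0
t=1: arr=0 -> substrate=0 bound=3 product=0
t=2: arr=1 -> substrate=0 bound=4 product=0
t=3: arr=2 -> substrate=2 bound=4 product=0
t=4: arr=0 -> substrate=0 bound=3 product=3
t=5: arr=2 -> substrate=1 bound=4 product=3
t=6: arr=2 -> substrate=2 bound=4 product=4
t=7: arr=0 -> substrate=2 bound=4 product=4
t=8: arr=3 -> substrate=3 bound=4 product=6
t=9: arr=3 -> substrate=5 bound=4 product=7
t=10: arr=2 -> substrate=6 bound=4 product=8
t=11: arr=0 -> substrate=6 bound=4 product=8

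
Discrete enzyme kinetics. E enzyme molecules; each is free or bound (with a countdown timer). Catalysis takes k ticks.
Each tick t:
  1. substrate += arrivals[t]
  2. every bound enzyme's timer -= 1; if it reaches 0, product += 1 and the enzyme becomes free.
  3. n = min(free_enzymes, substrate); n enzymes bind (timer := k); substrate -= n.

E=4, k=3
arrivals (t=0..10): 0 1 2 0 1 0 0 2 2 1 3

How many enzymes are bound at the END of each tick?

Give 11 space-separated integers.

t=0: arr=0 -> substrate=0 bound=0 product=0
t=1: arr=1 -> substrate=0 bound=1 product=0
t=2: arr=2 -> substrate=0 bound=3 product=0
t=3: arr=0 -> substrate=0 bound=3 product=0
t=4: arr=1 -> substrate=0 bound=3 product=1
t=5: arr=0 -> substrate=0 bound=1 product=3
t=6: arr=0 -> substrate=0 bound=1 product=3
t=7: arr=2 -> substrate=0 bound=2 product=4
t=8: arr=2 -> substrate=0 bound=4 product=4
t=9: arr=1 -> substrate=1 bound=4 product=4
t=10: arr=3 -> substrate=2 bound=4 product=6

Answer: 0 1 3 3 3 1 1 2 4 4 4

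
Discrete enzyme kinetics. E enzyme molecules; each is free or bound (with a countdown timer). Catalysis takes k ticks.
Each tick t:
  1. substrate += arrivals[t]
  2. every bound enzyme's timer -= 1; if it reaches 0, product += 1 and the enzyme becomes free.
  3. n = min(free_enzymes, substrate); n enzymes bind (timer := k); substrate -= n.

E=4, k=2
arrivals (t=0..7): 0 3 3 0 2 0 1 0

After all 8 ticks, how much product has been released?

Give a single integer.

t=0: arr=0 -> substrate=0 bound=0 product=0
t=1: arr=3 -> substrate=0 bound=3 product=0
t=2: arr=3 -> substrate=2 bound=4 product=0
t=3: arr=0 -> substrate=0 bound=3 product=3
t=4: arr=2 -> substrate=0 bound=4 product=4
t=5: arr=0 -> substrate=0 bound=2 product=6
t=6: arr=1 -> substrate=0 bound=1 product=8
t=7: arr=0 -> substrate=0 bound=1 product=8

Answer: 8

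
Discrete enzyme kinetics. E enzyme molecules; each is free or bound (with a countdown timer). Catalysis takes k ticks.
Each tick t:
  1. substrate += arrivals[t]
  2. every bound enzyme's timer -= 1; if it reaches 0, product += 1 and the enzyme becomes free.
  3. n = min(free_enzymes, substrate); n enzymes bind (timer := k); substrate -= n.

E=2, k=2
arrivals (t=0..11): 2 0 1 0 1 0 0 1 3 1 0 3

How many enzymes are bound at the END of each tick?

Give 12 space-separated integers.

t=0: arr=2 -> substrate=0 bound=2 product=0
t=1: arr=0 -> substrate=0 bound=2 product=0
t=2: arr=1 -> substrate=0 bound=1 product=2
t=3: arr=0 -> substrate=0 bound=1 product=2
t=4: arr=1 -> substrate=0 bound=1 product=3
t=5: arr=0 -> substrate=0 bound=1 product=3
t=6: arr=0 -> substrate=0 bound=0 product=4
t=7: arr=1 -> substrate=0 bound=1 product=4
t=8: arr=3 -> substrate=2 bound=2 product=4
t=9: arr=1 -> substrate=2 bound=2 product=5
t=10: arr=0 -> substrate=1 bound=2 product=6
t=11: arr=3 -> substrate=3 bound=2 product=7

Answer: 2 2 1 1 1 1 0 1 2 2 2 2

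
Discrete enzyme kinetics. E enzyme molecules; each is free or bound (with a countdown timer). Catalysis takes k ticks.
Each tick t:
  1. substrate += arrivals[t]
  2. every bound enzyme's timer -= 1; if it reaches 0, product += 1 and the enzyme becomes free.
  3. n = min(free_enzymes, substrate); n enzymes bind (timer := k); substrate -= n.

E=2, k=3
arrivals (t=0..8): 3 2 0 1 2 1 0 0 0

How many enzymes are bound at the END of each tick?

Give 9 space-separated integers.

t=0: arr=3 -> substrate=1 bound=2 product=0
t=1: arr=2 -> substrate=3 bound=2 product=0
t=2: arr=0 -> substrate=3 bound=2 product=0
t=3: arr=1 -> substrate=2 bound=2 product=2
t=4: arr=2 -> substrate=4 bound=2 product=2
t=5: arr=1 -> substrate=5 bound=2 product=2
t=6: arr=0 -> substrate=3 bound=2 product=4
t=7: arr=0 -> substrate=3 bound=2 product=4
t=8: arr=0 -> substrate=3 bound=2 product=4

Answer: 2 2 2 2 2 2 2 2 2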